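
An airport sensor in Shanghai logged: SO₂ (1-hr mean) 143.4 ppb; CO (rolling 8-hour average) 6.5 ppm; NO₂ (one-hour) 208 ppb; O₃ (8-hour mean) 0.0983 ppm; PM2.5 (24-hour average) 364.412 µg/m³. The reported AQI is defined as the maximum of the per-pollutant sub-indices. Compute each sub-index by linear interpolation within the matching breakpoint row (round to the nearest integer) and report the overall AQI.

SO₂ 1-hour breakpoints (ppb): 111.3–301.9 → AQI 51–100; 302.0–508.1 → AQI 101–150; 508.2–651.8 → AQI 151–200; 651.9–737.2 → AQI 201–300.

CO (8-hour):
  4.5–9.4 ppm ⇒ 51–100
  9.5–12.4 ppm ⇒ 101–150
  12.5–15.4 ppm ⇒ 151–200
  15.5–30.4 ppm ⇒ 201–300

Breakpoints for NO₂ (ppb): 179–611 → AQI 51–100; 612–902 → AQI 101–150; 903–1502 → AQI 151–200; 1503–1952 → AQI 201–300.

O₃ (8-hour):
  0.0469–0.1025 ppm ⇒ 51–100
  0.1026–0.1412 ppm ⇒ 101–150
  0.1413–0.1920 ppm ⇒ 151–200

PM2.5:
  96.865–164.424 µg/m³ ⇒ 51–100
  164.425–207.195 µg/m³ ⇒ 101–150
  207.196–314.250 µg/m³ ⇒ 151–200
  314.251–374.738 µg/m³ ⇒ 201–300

SO₂: 143.4 ∈ [111.3, 301.9] ↔ index [51, 100].
51 + (143.4−111.3)·(100−51)/(301.9−111.3) = 51 + 32.1·49/190.6 ≈ 59.25, so AQI = 59.
CO: row 4.5–9.4 (AQI 51–100). (100−51)·(6.5−4.5)/(9.4−4.5) + 51 = 49·2.0/4.9 + 51 ≈ 71.00 → 71.
NO₂ 208: bracket 179–611 → index 51–100; slope 49/432, offset 29.
AQI = 51 + 49/432·29 ≈ 54.29 ⇒ 54.
O₃ 0.0983: bracket 0.0469–0.1025 → index 51–100; slope 49/0.0556, offset 0.0514.
AQI = 51 + 49/0.0556·0.0514 ≈ 96.30 ⇒ 96.
PM2.5: 364.412 lies in 314.251–374.738, so I_lo=201, I_hi=300, C_lo=314.251, C_hi=374.738.
(300−201)/(374.738−314.251) × (364.412−314.251) + 201 = 99/60.487 × 50.161 + 201 ≈ 283.10 → 283.
Sub-indices: SO₂→59, CO→71, NO₂→54, O₃→96, PM2.5→283. Overall AQI = max = 283; dominant pollutant is PM2.5.
AQI 283: Very Unhealthy.

283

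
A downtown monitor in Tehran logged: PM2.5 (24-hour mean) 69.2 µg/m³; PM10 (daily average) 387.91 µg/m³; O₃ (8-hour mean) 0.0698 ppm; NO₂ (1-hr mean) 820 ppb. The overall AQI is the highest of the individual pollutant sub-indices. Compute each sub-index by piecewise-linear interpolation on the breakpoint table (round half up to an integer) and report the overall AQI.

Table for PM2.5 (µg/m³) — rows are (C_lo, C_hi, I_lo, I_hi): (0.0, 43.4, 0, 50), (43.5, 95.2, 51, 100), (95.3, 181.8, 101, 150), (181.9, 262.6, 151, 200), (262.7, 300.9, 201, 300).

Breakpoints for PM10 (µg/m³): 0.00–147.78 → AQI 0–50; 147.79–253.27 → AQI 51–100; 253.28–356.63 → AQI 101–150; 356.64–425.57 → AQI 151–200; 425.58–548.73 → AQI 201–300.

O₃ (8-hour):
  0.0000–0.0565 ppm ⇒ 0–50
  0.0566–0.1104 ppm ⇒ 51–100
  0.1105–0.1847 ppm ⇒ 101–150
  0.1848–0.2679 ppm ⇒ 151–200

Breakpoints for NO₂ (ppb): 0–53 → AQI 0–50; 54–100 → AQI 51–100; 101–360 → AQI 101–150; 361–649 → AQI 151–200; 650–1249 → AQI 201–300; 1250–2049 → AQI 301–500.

PM2.5 69.2: bracket 43.5–95.2 → index 51–100; slope 49/51.7, offset 25.7.
AQI = 51 + 49/51.7·25.7 ≈ 75.36 ⇒ 75.
PM10 387.91: bracket 356.64–425.57 → index 151–200; slope 49/68.93, offset 31.27.
AQI = 151 + 49/68.93·31.27 ≈ 173.23 ⇒ 173.
O₃: 0.0698 lies in 0.0566–0.1104, so I_lo=51, I_hi=100, C_lo=0.0566, C_hi=0.1104.
(100−51)/(0.1104−0.0566) × (0.0698−0.0566) + 51 = 49/0.0538 × 0.0132 + 51 ≈ 63.02 → 63.
NO₂: row 650–1249 (AQI 201–300). (300−201)·(820−650)/(1249−650) + 201 = 99·170/599 + 201 ≈ 229.10 → 229.
Sub-indices: PM2.5→75, PM10→173, O₃→63, NO₂→229. Overall AQI = max = 229; dominant pollutant is NO₂.

229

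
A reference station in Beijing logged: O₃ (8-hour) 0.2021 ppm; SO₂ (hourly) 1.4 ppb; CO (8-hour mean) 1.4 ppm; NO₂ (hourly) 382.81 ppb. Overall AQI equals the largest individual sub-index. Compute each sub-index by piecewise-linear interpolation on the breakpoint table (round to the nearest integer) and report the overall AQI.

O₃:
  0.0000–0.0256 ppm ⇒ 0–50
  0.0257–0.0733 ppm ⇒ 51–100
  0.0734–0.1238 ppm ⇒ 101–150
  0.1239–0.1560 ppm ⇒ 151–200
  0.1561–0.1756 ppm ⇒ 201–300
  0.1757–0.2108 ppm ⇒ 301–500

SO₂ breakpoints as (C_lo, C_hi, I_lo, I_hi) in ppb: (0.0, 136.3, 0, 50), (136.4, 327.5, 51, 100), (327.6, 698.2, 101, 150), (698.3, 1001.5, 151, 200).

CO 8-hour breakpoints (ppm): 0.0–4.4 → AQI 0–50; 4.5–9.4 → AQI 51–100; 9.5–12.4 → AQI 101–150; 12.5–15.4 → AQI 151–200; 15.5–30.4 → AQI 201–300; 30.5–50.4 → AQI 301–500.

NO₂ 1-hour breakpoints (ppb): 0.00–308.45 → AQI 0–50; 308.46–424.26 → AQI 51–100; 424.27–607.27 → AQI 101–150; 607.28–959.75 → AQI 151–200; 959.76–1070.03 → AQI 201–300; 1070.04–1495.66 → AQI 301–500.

O₃: row 0.1757–0.2108 (AQI 301–500). (500−301)·(0.2021−0.1757)/(0.2108−0.1757) + 301 = 199·0.0264/0.0351 + 301 ≈ 450.68 → 451.
SO₂ 1.4: bracket 0.0–136.3 → index 0–50; slope 50/136.3, offset 1.4.
AQI = 0 + 50/136.3·1.4 ≈ 0.51 ⇒ 1.
CO: row 0.0–4.4 (AQI 0–50). (50−0)·(1.4−0.0)/(4.4−0.0) + 0 = 50·1.4/4.4 + 0 ≈ 15.91 → 16.
NO₂: 382.81 lies in 308.46–424.26, so I_lo=51, I_hi=100, C_lo=308.46, C_hi=424.26.
(100−51)/(424.26−308.46) × (382.81−308.46) + 51 = 49/115.80 × 74.35 + 51 ≈ 82.46 → 82.
Sub-indices: O₃→451, SO₂→1, CO→16, NO₂→82. Overall AQI = max = 451; dominant pollutant is O₃.

451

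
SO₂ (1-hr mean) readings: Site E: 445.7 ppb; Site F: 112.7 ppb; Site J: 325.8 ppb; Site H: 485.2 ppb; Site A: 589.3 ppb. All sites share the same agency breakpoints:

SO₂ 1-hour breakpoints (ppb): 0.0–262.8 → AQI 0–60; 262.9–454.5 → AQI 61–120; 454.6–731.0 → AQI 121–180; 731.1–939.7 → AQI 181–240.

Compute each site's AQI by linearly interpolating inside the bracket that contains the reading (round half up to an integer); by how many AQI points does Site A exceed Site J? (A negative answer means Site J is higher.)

Site E: row 262.9–454.5 (AQI 61–120). (120−61)·(445.7−262.9)/(454.5−262.9) + 61 = 59·182.8/191.6 + 61 ≈ 117.29 → 117.
Site F: row 0.0–262.8 (AQI 0–60). (60−0)·(112.7−0.0)/(262.8−0.0) + 0 = 60·112.7/262.8 + 0 ≈ 25.73 → 26.
Site J: row 262.9–454.5 (AQI 61–120). (120−61)·(325.8−262.9)/(454.5−262.9) + 61 = 59·62.9/191.6 + 61 ≈ 80.37 → 80.
Site H: 485.2 lies in 454.6–731.0, so I_lo=121, I_hi=180, C_lo=454.6, C_hi=731.0.
(180−121)/(731.0−454.6) × (485.2−454.6) + 121 = 59/276.4 × 30.6 + 121 ≈ 127.53 → 128.
Site A 589.3: bracket 454.6–731.0 → index 121–180; slope 59/276.4, offset 134.7.
AQI = 121 + 59/276.4·134.7 ≈ 149.75 ⇒ 150.
AQIs: Site E=117, Site F=26, Site J=80, Site H=128, Site A=150. Site A (150) − Site J (80) = 70.

70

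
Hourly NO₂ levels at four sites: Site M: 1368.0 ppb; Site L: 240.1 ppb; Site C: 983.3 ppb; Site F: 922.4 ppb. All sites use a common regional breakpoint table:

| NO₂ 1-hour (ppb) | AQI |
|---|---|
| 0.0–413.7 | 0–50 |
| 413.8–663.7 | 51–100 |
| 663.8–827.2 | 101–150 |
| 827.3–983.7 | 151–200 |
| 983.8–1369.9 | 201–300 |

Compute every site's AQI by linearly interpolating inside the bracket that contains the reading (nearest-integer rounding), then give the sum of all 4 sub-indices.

710

Site M: row 983.8–1369.9 (AQI 201–300). (300−201)·(1368.0−983.8)/(1369.9−983.8) + 201 = 99·384.2/386.1 + 201 ≈ 299.51 → 300.
Site L 240.1: bracket 0.0–413.7 → index 0–50; slope 50/413.7, offset 240.1.
AQI = 0 + 50/413.7·240.1 ≈ 29.02 ⇒ 29.
Site C: 983.3 lies in 827.3–983.7, so I_lo=151, I_hi=200, C_lo=827.3, C_hi=983.7.
(200−151)/(983.7−827.3) × (983.3−827.3) + 151 = 49/156.4 × 156.0 + 151 ≈ 199.87 → 200.
Site F: 922.4 ∈ [827.3, 983.7] ↔ index [151, 200].
151 + (922.4−827.3)·(200−151)/(983.7−827.3) = 151 + 95.1·49/156.4 ≈ 180.79, so AQI = 181.
AQIs: Site M=300, Site L=29, Site C=200, Site F=181. Sum = 300 + 29 + 200 + 181 = 710.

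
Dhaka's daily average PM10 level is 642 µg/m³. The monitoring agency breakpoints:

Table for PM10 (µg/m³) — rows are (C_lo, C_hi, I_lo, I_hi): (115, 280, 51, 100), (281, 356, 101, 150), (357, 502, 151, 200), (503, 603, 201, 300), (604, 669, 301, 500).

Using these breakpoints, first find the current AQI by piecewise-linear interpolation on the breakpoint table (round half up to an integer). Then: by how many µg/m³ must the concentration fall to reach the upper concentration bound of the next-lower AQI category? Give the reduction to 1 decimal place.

39.0

PM10: 642 lies in 604–669, so I_lo=301, I_hi=500, C_lo=604, C_hi=669.
(500−301)/(669−604) × (642−604) + 301 = 199/65 × 38 + 301 ≈ 417.34 → 417.
Current AQI 417 is in the Hazardous range (301–500). The next-lower category tops out at AQI 300, whose upper concentration bound is 603 µg/m³.
Reduction needed = 642 − 603 = 39.0 µg/m³.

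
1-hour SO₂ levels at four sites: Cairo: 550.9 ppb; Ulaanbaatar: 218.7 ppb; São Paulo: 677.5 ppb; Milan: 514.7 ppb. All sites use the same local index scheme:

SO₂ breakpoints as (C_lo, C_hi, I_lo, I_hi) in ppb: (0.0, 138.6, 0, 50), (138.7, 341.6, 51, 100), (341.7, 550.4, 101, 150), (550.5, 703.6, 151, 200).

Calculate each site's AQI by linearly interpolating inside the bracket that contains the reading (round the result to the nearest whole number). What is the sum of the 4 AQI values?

555

Cairo: row 550.5–703.6 (AQI 151–200). (200−151)·(550.9−550.5)/(703.6−550.5) + 151 = 49·0.4/153.1 + 151 ≈ 151.13 → 151.
Ulaanbaatar: row 138.7–341.6 (AQI 51–100). (100−51)·(218.7−138.7)/(341.6−138.7) + 51 = 49·80.0/202.9 + 51 ≈ 70.32 → 70.
São Paulo: 677.5 ∈ [550.5, 703.6] ↔ index [151, 200].
151 + (677.5−550.5)·(200−151)/(703.6−550.5) = 151 + 127.0·49/153.1 ≈ 191.65, so AQI = 192.
Milan: 514.7 ∈ [341.7, 550.4] ↔ index [101, 150].
101 + (514.7−341.7)·(150−101)/(550.4−341.7) = 101 + 173.0·49/208.7 ≈ 141.62, so AQI = 142.
AQIs: Cairo=151, Ulaanbaatar=70, São Paulo=192, Milan=142. Sum = 151 + 70 + 192 + 142 = 555.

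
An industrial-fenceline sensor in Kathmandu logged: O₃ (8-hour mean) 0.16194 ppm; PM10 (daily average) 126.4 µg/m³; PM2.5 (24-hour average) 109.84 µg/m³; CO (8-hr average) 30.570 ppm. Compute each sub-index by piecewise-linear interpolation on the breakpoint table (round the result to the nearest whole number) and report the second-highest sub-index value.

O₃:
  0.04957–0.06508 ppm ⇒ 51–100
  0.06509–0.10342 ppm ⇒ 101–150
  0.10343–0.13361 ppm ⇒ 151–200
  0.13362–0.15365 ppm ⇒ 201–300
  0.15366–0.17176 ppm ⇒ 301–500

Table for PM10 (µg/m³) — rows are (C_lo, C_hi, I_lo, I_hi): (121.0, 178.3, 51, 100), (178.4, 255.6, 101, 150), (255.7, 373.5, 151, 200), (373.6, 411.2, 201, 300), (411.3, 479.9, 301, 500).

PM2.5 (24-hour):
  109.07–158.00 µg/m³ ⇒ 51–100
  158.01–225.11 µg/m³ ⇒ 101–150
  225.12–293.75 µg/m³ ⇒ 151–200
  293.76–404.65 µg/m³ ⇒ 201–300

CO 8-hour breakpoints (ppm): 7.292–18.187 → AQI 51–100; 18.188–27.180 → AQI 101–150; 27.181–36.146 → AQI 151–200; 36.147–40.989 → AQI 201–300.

170

O₃: 0.16194 lies in 0.15366–0.17176, so I_lo=301, I_hi=500, C_lo=0.15366, C_hi=0.17176.
(500−301)/(0.17176−0.15366) × (0.16194−0.15366) + 301 = 199/0.01810 × 0.00828 + 301 ≈ 392.03 → 392.
PM10 126.4: bracket 121.0–178.3 → index 51–100; slope 49/57.3, offset 5.4.
AQI = 51 + 49/57.3·5.4 ≈ 55.62 ⇒ 56.
PM2.5: 109.84 ∈ [109.07, 158.00] ↔ index [51, 100].
51 + (109.84−109.07)·(100−51)/(158.00−109.07) = 51 + 0.77·49/48.93 ≈ 51.77, so AQI = 52.
CO: 30.570 lies in 27.181–36.146, so I_lo=151, I_hi=200, C_lo=27.181, C_hi=36.146.
(200−151)/(36.146−27.181) × (30.570−27.181) + 151 = 49/8.965 × 3.389 + 151 ≈ 169.52 → 170.
Sub-indices: O₃→392, PM10→56, PM2.5→52, CO→170. Ranked high→low: 392, 170, 56, 52. Second-highest sub-index = 170.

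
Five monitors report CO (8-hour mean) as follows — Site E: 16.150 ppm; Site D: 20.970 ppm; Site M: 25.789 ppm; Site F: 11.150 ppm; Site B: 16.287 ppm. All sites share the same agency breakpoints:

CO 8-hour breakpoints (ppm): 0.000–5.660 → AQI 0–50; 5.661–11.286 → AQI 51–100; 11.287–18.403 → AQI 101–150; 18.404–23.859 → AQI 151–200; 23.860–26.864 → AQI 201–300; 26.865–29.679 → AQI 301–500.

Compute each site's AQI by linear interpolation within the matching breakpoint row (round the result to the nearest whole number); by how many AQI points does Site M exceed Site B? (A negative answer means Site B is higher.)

130

Site E: 16.150 lies in 11.287–18.403, so I_lo=101, I_hi=150, C_lo=11.287, C_hi=18.403.
(150−101)/(18.403−11.287) × (16.150−11.287) + 101 = 49/7.116 × 4.863 + 101 ≈ 134.49 → 134.
Site D 20.970: bracket 18.404–23.859 → index 151–200; slope 49/5.455, offset 2.566.
AQI = 151 + 49/5.455·2.566 ≈ 174.05 ⇒ 174.
Site M: 25.789 lies in 23.860–26.864, so I_lo=201, I_hi=300, C_lo=23.860, C_hi=26.864.
(300−201)/(26.864−23.860) × (25.789−23.860) + 201 = 99/3.004 × 1.929 + 201 ≈ 264.57 → 265.
Site F: 11.150 lies in 5.661–11.286, so I_lo=51, I_hi=100, C_lo=5.661, C_hi=11.286.
(100−51)/(11.286−5.661) × (11.150−5.661) + 51 = 49/5.625 × 5.489 + 51 ≈ 98.82 → 99.
Site B 16.287: bracket 11.287–18.403 → index 101–150; slope 49/7.116, offset 5.000.
AQI = 101 + 49/7.116·5.000 ≈ 135.43 ⇒ 135.
AQIs: Site E=134, Site D=174, Site M=265, Site F=99, Site B=135. Site M (265) − Site B (135) = 130.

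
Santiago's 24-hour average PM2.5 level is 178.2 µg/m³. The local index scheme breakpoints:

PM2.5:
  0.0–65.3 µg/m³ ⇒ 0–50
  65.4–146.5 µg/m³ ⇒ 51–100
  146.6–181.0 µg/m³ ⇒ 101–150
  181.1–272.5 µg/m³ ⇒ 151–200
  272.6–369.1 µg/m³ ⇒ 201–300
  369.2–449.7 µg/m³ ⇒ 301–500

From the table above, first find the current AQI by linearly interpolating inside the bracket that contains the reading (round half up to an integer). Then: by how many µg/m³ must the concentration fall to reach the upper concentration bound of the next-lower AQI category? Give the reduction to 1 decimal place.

PM2.5: row 146.6–181.0 (AQI 101–150). (150−101)·(178.2−146.6)/(181.0−146.6) + 101 = 49·31.6/34.4 + 101 ≈ 146.01 → 146.
Current AQI 146 is in the Unhealthy for Sensitive Groups range (101–150). The next-lower category tops out at AQI 100, whose upper concentration bound is 146.5 µg/m³.
Reduction needed = 178.2 − 146.5 = 31.7 µg/m³.

31.7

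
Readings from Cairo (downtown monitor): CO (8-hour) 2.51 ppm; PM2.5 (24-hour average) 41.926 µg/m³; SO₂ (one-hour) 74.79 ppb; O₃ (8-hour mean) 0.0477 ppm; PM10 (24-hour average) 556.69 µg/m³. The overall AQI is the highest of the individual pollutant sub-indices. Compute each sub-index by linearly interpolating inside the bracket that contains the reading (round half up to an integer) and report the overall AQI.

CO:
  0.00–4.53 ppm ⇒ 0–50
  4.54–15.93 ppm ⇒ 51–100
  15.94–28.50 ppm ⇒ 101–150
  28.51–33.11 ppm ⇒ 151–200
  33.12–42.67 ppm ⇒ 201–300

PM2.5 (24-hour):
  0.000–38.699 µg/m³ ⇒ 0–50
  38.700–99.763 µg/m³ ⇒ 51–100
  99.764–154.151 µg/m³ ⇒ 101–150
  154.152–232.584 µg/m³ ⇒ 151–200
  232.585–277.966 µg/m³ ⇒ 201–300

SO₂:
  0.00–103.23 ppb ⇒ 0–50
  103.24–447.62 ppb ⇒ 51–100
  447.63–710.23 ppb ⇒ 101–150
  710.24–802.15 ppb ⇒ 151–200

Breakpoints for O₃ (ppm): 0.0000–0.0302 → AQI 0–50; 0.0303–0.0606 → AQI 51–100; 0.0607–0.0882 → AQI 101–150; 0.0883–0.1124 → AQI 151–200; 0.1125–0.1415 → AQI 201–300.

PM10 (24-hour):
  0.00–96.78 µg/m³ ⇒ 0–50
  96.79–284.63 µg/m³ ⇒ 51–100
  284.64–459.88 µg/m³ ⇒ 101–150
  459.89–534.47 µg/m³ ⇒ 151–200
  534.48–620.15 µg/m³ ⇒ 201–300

CO: row 0.00–4.53 (AQI 0–50). (50−0)·(2.51−0.00)/(4.53−0.00) + 0 = 50·2.51/4.53 + 0 ≈ 27.70 → 28.
PM2.5: row 38.700–99.763 (AQI 51–100). (100−51)·(41.926−38.700)/(99.763−38.700) + 51 = 49·3.226/61.063 + 51 ≈ 53.59 → 54.
SO₂: 74.79 ∈ [0.00, 103.23] ↔ index [0, 50].
0 + (74.79−0.00)·(50−0)/(103.23−0.00) = 0 + 74.79·50/103.23 ≈ 36.22, so AQI = 36.
O₃ 0.0477: bracket 0.0303–0.0606 → index 51–100; slope 49/0.0303, offset 0.0174.
AQI = 51 + 49/0.0303·0.0174 ≈ 79.14 ⇒ 79.
PM10 556.69: bracket 534.48–620.15 → index 201–300; slope 99/85.67, offset 22.21.
AQI = 201 + 99/85.67·22.21 ≈ 226.67 ⇒ 227.
Sub-indices: CO→28, PM2.5→54, SO₂→36, O₃→79, PM10→227. Overall AQI = max = 227; dominant pollutant is PM10.

227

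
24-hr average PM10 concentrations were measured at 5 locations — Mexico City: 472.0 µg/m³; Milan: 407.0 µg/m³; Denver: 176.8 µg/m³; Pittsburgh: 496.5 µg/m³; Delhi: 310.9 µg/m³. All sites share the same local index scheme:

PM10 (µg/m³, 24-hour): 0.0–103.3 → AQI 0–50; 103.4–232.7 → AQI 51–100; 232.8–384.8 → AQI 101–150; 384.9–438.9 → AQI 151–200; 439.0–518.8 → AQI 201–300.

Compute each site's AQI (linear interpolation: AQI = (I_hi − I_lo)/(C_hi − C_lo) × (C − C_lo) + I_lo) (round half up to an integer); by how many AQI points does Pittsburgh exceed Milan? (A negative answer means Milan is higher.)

101

Mexico City: row 439.0–518.8 (AQI 201–300). (300−201)·(472.0−439.0)/(518.8−439.0) + 201 = 99·33.0/79.8 + 201 ≈ 241.94 → 242.
Milan: 407.0 lies in 384.9–438.9, so I_lo=151, I_hi=200, C_lo=384.9, C_hi=438.9.
(200−151)/(438.9−384.9) × (407.0−384.9) + 151 = 49/54.0 × 22.1 + 151 ≈ 171.05 → 171.
Denver 176.8: bracket 103.4–232.7 → index 51–100; slope 49/129.3, offset 73.4.
AQI = 51 + 49/129.3·73.4 ≈ 78.82 ⇒ 79.
Pittsburgh 496.5: bracket 439.0–518.8 → index 201–300; slope 99/79.8, offset 57.5.
AQI = 201 + 99/79.8·57.5 ≈ 272.33 ⇒ 272.
Delhi: 310.9 ∈ [232.8, 384.8] ↔ index [101, 150].
101 + (310.9−232.8)·(150−101)/(384.8−232.8) = 101 + 78.1·49/152.0 ≈ 126.18, so AQI = 126.
AQIs: Mexico City=242, Milan=171, Denver=79, Pittsburgh=272, Delhi=126. Pittsburgh (272) − Milan (171) = 101.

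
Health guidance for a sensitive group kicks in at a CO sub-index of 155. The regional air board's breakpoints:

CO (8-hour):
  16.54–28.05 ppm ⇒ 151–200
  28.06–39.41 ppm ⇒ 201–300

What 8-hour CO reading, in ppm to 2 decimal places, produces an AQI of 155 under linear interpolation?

17.48

AQI 155 lies in the 151–200 band, which corresponds to 16.54–28.05 ppm.
C = 16.54 + (155−151)×(28.05−16.54)/(200−151) = 16.54 + 4×11.51/49 ≈ 17.4796 ppm → 17.48 ppm to 2 dp.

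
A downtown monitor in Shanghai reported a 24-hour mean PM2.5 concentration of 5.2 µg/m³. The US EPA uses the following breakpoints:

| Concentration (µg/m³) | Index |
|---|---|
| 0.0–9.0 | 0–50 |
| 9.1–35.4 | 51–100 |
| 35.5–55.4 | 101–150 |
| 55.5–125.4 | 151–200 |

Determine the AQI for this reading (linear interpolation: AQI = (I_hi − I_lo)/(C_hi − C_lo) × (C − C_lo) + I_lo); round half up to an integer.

PM2.5: 5.2 ∈ [0.0, 9.0] ↔ index [0, 50].
0 + (5.2−0.0)·(50−0)/(9.0−0.0) = 0 + 5.2·50/9.0 ≈ 28.89, so AQI = 29.

29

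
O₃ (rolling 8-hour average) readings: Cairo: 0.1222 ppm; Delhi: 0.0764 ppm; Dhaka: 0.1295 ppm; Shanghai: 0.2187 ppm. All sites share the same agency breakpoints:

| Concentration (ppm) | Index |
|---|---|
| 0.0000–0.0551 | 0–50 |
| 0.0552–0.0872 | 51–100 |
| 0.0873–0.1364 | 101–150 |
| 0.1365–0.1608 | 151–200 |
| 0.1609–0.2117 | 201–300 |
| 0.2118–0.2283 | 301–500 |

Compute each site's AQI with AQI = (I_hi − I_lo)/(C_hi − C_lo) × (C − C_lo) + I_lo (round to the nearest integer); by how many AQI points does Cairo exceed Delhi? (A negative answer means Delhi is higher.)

53

Cairo: 0.1222 lies in 0.0873–0.1364, so I_lo=101, I_hi=150, C_lo=0.0873, C_hi=0.1364.
(150−101)/(0.1364−0.0873) × (0.1222−0.0873) + 101 = 49/0.0491 × 0.0349 + 101 ≈ 135.83 → 136.
Delhi: 0.0764 lies in 0.0552–0.0872, so I_lo=51, I_hi=100, C_lo=0.0552, C_hi=0.0872.
(100−51)/(0.0872−0.0552) × (0.0764−0.0552) + 51 = 49/0.0320 × 0.0212 + 51 ≈ 83.46 → 83.
Dhaka 0.1295: bracket 0.0873–0.1364 → index 101–150; slope 49/0.0491, offset 0.0422.
AQI = 101 + 49/0.0491·0.0422 ≈ 143.11 ⇒ 143.
Shanghai: 0.2187 ∈ [0.2118, 0.2283] ↔ index [301, 500].
301 + (0.2187−0.2118)·(500−301)/(0.2283−0.2118) = 301 + 0.0069·199/0.0165 ≈ 384.22, so AQI = 384.
AQIs: Cairo=136, Delhi=83, Dhaka=143, Shanghai=384. Cairo (136) − Delhi (83) = 53.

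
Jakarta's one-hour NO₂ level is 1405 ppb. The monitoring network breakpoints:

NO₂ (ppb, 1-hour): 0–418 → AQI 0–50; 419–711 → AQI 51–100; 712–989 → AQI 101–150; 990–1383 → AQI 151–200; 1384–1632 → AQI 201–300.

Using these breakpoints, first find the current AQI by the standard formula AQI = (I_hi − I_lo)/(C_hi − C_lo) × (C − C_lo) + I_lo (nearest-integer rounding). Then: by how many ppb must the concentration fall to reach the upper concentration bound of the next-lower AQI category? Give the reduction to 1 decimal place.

NO₂ 1405: bracket 1384–1632 → index 201–300; slope 99/248, offset 21.
AQI = 201 + 99/248·21 ≈ 209.38 ⇒ 209.
Current AQI 209 is in the Very Unhealthy range (201–300). The next-lower category tops out at AQI 200, whose upper concentration bound is 1383 ppb.
Reduction needed = 1405 − 1383 = 22.0 ppb.

22.0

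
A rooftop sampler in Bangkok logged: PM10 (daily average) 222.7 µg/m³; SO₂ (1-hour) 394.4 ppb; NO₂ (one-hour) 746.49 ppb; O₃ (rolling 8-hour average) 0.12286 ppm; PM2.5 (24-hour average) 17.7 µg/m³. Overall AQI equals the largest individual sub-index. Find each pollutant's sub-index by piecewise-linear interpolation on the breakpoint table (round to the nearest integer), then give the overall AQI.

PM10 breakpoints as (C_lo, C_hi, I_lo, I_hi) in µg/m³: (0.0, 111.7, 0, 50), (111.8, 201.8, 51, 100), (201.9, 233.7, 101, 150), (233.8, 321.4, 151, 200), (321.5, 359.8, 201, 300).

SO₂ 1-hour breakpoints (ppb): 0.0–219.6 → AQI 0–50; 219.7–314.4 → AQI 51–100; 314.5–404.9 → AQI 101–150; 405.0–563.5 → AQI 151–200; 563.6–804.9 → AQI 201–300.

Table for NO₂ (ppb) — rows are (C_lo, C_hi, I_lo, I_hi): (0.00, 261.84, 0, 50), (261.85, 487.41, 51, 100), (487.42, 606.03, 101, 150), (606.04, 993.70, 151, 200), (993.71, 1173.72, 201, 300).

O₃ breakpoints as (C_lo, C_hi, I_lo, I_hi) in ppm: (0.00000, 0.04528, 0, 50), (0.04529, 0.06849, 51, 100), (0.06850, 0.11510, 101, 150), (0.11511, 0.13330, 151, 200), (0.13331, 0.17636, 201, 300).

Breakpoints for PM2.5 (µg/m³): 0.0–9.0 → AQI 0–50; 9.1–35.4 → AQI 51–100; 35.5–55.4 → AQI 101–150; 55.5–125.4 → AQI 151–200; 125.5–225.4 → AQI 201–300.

172

PM10: 222.7 lies in 201.9–233.7, so I_lo=101, I_hi=150, C_lo=201.9, C_hi=233.7.
(150−101)/(233.7−201.9) × (222.7−201.9) + 101 = 49/31.8 × 20.8 + 101 ≈ 133.05 → 133.
SO₂: 394.4 lies in 314.5–404.9, so I_lo=101, I_hi=150, C_lo=314.5, C_hi=404.9.
(150−101)/(404.9−314.5) × (394.4−314.5) + 101 = 49/90.4 × 79.9 + 101 ≈ 144.31 → 144.
NO₂: row 606.04–993.70 (AQI 151–200). (200−151)·(746.49−606.04)/(993.70−606.04) + 151 = 49·140.45/387.66 + 151 ≈ 168.75 → 169.
O₃: 0.12286 lies in 0.11511–0.13330, so I_lo=151, I_hi=200, C_lo=0.11511, C_hi=0.13330.
(200−151)/(0.13330−0.11511) × (0.12286−0.11511) + 151 = 49/0.01819 × 0.00775 + 151 ≈ 171.88 → 172.
PM2.5: row 9.1–35.4 (AQI 51–100). (100−51)·(17.7−9.1)/(35.4−9.1) + 51 = 49·8.6/26.3 + 51 ≈ 67.02 → 67.
Sub-indices: PM10→133, SO₂→144, NO₂→169, O₃→172, PM2.5→67. Overall AQI = max = 172; dominant pollutant is O₃.
AQI 172: Unhealthy.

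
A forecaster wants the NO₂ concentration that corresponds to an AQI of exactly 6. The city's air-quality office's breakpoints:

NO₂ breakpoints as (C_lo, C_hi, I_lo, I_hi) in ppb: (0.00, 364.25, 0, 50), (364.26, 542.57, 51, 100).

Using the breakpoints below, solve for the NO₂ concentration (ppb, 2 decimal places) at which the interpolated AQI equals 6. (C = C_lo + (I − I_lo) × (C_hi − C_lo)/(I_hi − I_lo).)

AQI 6 lies in the 0–50 band, which corresponds to 0.00–364.25 ppb.
C = 0.00 + (6−0)×(364.25−0.00)/(50−0) = 0.00 + 6×364.25/50 ≈ 43.7100 ppb → 43.71 ppb to 2 dp.

43.71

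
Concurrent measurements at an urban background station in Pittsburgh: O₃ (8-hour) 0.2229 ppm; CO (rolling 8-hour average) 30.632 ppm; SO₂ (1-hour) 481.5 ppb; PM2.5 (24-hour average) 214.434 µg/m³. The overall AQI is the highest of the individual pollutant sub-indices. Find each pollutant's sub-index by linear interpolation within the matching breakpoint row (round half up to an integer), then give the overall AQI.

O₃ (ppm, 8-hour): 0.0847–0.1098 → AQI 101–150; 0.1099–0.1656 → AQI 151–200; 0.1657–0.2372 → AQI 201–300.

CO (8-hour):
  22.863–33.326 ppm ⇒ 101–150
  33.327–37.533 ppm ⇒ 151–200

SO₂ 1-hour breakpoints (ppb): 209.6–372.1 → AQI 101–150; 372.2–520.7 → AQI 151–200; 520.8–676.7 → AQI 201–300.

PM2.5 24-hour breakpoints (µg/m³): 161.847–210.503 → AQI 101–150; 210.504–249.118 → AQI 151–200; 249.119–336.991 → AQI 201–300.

280

O₃: 0.2229 lies in 0.1657–0.2372, so I_lo=201, I_hi=300, C_lo=0.1657, C_hi=0.2372.
(300−201)/(0.2372−0.1657) × (0.2229−0.1657) + 201 = 99/0.0715 × 0.0572 + 201 ≈ 280.20 → 280.
CO: row 22.863–33.326 (AQI 101–150). (150−101)·(30.632−22.863)/(33.326−22.863) + 101 = 49·7.769/10.463 + 101 ≈ 137.38 → 137.
SO₂: 481.5 lies in 372.2–520.7, so I_lo=151, I_hi=200, C_lo=372.2, C_hi=520.7.
(200−151)/(520.7−372.2) × (481.5−372.2) + 151 = 49/148.5 × 109.3 + 151 ≈ 187.07 → 187.
PM2.5: row 210.504–249.118 (AQI 151–200). (200−151)·(214.434−210.504)/(249.118−210.504) + 151 = 49·3.930/38.614 + 151 ≈ 155.99 → 156.
Sub-indices: O₃→280, CO→137, SO₂→187, PM2.5→156. Overall AQI = max = 280; dominant pollutant is O₃.
AQI 280: Very Unhealthy.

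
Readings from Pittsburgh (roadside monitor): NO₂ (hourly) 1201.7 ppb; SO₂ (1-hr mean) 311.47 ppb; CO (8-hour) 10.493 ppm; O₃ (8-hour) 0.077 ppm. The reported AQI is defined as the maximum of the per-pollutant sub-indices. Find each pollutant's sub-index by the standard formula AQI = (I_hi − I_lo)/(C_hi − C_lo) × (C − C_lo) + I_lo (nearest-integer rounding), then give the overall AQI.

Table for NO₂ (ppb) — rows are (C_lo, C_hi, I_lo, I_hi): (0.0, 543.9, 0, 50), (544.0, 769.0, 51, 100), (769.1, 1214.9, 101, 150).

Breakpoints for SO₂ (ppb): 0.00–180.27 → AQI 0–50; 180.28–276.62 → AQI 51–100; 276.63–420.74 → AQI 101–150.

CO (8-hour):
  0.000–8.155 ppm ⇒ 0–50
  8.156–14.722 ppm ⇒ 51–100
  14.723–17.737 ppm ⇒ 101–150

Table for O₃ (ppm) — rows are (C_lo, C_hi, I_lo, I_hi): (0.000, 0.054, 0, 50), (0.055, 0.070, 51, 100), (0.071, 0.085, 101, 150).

149

NO₂: 1201.7 ∈ [769.1, 1214.9] ↔ index [101, 150].
101 + (1201.7−769.1)·(150−101)/(1214.9−769.1) = 101 + 432.6·49/445.8 ≈ 148.55, so AQI = 149.
SO₂: 311.47 lies in 276.63–420.74, so I_lo=101, I_hi=150, C_lo=276.63, C_hi=420.74.
(150−101)/(420.74−276.63) × (311.47−276.63) + 101 = 49/144.11 × 34.84 + 101 ≈ 112.85 → 113.
CO 10.493: bracket 8.156–14.722 → index 51–100; slope 49/6.566, offset 2.337.
AQI = 51 + 49/6.566·2.337 ≈ 68.44 ⇒ 68.
O₃: row 0.071–0.085 (AQI 101–150). (150−101)·(0.077−0.071)/(0.085−0.071) + 101 = 49·0.006/0.014 + 101 ≈ 122.00 → 122.
Sub-indices: NO₂→149, SO₂→113, CO→68, O₃→122. Overall AQI = max = 149; dominant pollutant is NO₂.
AQI 149: Unhealthy for Sensitive Groups.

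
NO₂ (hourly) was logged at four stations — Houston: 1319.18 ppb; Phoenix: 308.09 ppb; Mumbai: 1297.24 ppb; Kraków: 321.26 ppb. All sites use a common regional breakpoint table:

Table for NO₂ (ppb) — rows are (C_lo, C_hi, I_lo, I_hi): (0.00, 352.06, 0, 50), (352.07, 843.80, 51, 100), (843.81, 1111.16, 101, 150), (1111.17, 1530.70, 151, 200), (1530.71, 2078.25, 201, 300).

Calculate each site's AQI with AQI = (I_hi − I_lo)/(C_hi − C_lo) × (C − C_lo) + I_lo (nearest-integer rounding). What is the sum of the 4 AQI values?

Houston 1319.18: bracket 1111.17–1530.70 → index 151–200; slope 49/419.53, offset 208.01.
AQI = 151 + 49/419.53·208.01 ≈ 175.30 ⇒ 175.
Phoenix: 308.09 lies in 0.00–352.06, so I_lo=0, I_hi=50, C_lo=0.00, C_hi=352.06.
(50−0)/(352.06−0.00) × (308.09−0.00) + 0 = 50/352.06 × 308.09 + 0 ≈ 43.76 → 44.
Mumbai 1297.24: bracket 1111.17–1530.70 → index 151–200; slope 49/419.53, offset 186.07.
AQI = 151 + 49/419.53·186.07 ≈ 172.73 ⇒ 173.
Kraków: 321.26 ∈ [0.00, 352.06] ↔ index [0, 50].
0 + (321.26−0.00)·(50−0)/(352.06−0.00) = 0 + 321.26·50/352.06 ≈ 45.63, so AQI = 46.
AQIs: Houston=175, Phoenix=44, Mumbai=173, Kraków=46. Sum = 175 + 44 + 173 + 46 = 438.

438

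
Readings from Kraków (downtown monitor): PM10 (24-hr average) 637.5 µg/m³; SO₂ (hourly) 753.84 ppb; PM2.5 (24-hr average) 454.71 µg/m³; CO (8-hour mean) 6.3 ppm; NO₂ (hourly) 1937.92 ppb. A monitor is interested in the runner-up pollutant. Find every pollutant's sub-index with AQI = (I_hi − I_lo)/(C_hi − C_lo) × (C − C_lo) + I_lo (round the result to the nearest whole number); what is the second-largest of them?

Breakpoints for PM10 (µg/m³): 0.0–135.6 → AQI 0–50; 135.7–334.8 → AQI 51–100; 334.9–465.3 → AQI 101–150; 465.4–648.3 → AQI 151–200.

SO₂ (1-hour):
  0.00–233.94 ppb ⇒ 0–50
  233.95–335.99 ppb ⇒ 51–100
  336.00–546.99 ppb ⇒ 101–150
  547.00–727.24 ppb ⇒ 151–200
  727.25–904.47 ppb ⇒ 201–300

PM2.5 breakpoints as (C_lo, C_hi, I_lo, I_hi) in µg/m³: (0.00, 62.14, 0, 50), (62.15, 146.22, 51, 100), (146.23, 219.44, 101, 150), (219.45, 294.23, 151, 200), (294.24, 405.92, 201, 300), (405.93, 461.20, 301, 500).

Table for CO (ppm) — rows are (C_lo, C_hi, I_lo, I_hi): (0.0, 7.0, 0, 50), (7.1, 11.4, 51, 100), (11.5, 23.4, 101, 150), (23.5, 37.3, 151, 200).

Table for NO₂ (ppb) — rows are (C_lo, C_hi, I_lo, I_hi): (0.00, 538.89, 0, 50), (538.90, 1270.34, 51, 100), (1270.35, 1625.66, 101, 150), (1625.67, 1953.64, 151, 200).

216

PM10: 637.5 lies in 465.4–648.3, so I_lo=151, I_hi=200, C_lo=465.4, C_hi=648.3.
(200−151)/(648.3−465.4) × (637.5−465.4) + 151 = 49/182.9 × 172.1 + 151 ≈ 197.11 → 197.
SO₂: 753.84 ∈ [727.25, 904.47] ↔ index [201, 300].
201 + (753.84−727.25)·(300−201)/(904.47−727.25) = 201 + 26.59·99/177.22 ≈ 215.85, so AQI = 216.
PM2.5: 454.71 lies in 405.93–461.20, so I_lo=301, I_hi=500, C_lo=405.93, C_hi=461.20.
(500−301)/(461.20−405.93) × (454.71−405.93) + 301 = 199/55.27 × 48.78 + 301 ≈ 476.63 → 477.
CO: row 0.0–7.0 (AQI 0–50). (50−0)·(6.3−0.0)/(7.0−0.0) + 0 = 50·6.3/7.0 + 0 ≈ 45.00 → 45.
NO₂: row 1625.67–1953.64 (AQI 151–200). (200−151)·(1937.92−1625.67)/(1953.64−1625.67) + 151 = 49·312.25/327.97 + 151 ≈ 197.65 → 198.
Sub-indices: PM10→197, SO₂→216, PM2.5→477, CO→45, NO₂→198. Ranked high→low: 477, 216, 198, 197, 45. Second-highest sub-index = 216.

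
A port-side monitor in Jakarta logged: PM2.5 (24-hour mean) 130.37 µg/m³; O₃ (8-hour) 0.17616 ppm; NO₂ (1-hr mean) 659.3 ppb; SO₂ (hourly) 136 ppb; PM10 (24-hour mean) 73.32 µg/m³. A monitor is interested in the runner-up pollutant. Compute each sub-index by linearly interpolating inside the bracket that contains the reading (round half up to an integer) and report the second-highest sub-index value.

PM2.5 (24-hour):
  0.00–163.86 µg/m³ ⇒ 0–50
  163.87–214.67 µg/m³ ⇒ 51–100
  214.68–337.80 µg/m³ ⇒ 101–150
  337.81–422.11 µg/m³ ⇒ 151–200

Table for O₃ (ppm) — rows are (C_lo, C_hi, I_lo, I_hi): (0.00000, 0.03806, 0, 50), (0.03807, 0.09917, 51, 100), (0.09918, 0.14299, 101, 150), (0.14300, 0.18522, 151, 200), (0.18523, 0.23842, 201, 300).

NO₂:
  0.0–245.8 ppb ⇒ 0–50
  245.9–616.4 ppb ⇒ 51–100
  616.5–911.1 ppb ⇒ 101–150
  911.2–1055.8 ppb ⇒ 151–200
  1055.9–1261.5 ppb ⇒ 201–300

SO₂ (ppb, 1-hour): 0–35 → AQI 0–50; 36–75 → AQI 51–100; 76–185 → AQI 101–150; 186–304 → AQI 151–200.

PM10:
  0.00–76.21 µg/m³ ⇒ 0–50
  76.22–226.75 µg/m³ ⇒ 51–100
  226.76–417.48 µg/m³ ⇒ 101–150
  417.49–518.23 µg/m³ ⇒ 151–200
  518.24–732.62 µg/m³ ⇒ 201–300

128

PM2.5: row 0.00–163.86 (AQI 0–50). (50−0)·(130.37−0.00)/(163.86−0.00) + 0 = 50·130.37/163.86 + 0 ≈ 39.78 → 40.
O₃: row 0.14300–0.18522 (AQI 151–200). (200−151)·(0.17616−0.14300)/(0.18522−0.14300) + 151 = 49·0.03316/0.04222 + 151 ≈ 189.49 → 189.
NO₂: 659.3 ∈ [616.5, 911.1] ↔ index [101, 150].
101 + (659.3−616.5)·(150−101)/(911.1−616.5) = 101 + 42.8·49/294.6 ≈ 108.12, so AQI = 108.
SO₂ 136: bracket 76–185 → index 101–150; slope 49/109, offset 60.
AQI = 101 + 49/109·60 ≈ 127.97 ⇒ 128.
PM10: 73.32 lies in 0.00–76.21, so I_lo=0, I_hi=50, C_lo=0.00, C_hi=76.21.
(50−0)/(76.21−0.00) × (73.32−0.00) + 0 = 50/76.21 × 73.32 + 0 ≈ 48.10 → 48.
Sub-indices: PM2.5→40, O₃→189, NO₂→108, SO₂→128, PM10→48. Ranked high→low: 189, 128, 108, 48, 40. Second-highest sub-index = 128.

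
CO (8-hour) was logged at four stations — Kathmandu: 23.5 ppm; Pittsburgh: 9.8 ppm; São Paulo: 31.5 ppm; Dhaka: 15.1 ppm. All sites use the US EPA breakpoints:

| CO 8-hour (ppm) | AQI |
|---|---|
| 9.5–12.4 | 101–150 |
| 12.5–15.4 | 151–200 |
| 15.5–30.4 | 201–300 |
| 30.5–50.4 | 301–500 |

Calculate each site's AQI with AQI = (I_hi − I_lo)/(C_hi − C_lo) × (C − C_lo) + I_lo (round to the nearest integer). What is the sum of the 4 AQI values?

Kathmandu: 23.5 ∈ [15.5, 30.4] ↔ index [201, 300].
201 + (23.5−15.5)·(300−201)/(30.4−15.5) = 201 + 8.0·99/14.9 ≈ 254.15, so AQI = 254.
Pittsburgh: 9.8 ∈ [9.5, 12.4] ↔ index [101, 150].
101 + (9.8−9.5)·(150−101)/(12.4−9.5) = 101 + 0.3·49/2.9 ≈ 106.07, so AQI = 106.
São Paulo: 31.5 lies in 30.5–50.4, so I_lo=301, I_hi=500, C_lo=30.5, C_hi=50.4.
(500−301)/(50.4−30.5) × (31.5−30.5) + 301 = 199/19.9 × 1.0 + 301 ≈ 311.00 → 311.
Dhaka: 15.1 ∈ [12.5, 15.4] ↔ index [151, 200].
151 + (15.1−12.5)·(200−151)/(15.4−12.5) = 151 + 2.6·49/2.9 ≈ 194.93, so AQI = 195.
AQIs: Kathmandu=254, Pittsburgh=106, São Paulo=311, Dhaka=195. Sum = 254 + 106 + 311 + 195 = 866.

866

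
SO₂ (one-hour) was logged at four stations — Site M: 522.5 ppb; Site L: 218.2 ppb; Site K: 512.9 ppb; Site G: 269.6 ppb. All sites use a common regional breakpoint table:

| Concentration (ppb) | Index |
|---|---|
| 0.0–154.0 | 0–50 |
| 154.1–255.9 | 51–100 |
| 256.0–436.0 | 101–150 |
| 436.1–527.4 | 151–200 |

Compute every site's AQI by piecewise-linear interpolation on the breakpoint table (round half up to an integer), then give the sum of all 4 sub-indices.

Site M: 522.5 lies in 436.1–527.4, so I_lo=151, I_hi=200, C_lo=436.1, C_hi=527.4.
(200−151)/(527.4−436.1) × (522.5−436.1) + 151 = 49/91.3 × 86.4 + 151 ≈ 197.37 → 197.
Site L: 218.2 lies in 154.1–255.9, so I_lo=51, I_hi=100, C_lo=154.1, C_hi=255.9.
(100−51)/(255.9−154.1) × (218.2−154.1) + 51 = 49/101.8 × 64.1 + 51 ≈ 81.85 → 82.
Site K 512.9: bracket 436.1–527.4 → index 151–200; slope 49/91.3, offset 76.8.
AQI = 151 + 49/91.3·76.8 ≈ 192.22 ⇒ 192.
Site G: 269.6 lies in 256.0–436.0, so I_lo=101, I_hi=150, C_lo=256.0, C_hi=436.0.
(150−101)/(436.0−256.0) × (269.6−256.0) + 101 = 49/180.0 × 13.6 + 101 ≈ 104.70 → 105.
AQIs: Site M=197, Site L=82, Site K=192, Site G=105. Sum = 197 + 82 + 192 + 105 = 576.

576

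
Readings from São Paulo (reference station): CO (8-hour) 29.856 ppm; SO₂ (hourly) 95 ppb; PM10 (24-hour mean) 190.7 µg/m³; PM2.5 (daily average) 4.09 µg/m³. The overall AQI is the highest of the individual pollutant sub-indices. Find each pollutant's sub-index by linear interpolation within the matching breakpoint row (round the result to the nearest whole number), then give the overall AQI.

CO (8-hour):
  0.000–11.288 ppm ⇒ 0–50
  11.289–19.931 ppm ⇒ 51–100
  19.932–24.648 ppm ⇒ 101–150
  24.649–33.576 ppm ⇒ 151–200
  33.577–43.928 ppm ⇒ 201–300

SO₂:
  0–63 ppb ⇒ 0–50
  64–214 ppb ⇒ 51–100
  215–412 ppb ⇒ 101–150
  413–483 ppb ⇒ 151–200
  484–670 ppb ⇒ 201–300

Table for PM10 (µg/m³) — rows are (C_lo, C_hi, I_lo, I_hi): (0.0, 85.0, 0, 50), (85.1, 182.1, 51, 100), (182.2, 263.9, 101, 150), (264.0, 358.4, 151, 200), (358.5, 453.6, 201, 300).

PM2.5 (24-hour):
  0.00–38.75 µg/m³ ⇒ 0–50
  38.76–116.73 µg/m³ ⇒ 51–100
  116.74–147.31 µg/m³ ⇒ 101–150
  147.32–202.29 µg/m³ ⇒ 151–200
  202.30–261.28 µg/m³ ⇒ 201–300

180

CO: 29.856 lies in 24.649–33.576, so I_lo=151, I_hi=200, C_lo=24.649, C_hi=33.576.
(200−151)/(33.576−24.649) × (29.856−24.649) + 151 = 49/8.927 × 5.207 + 151 ≈ 179.58 → 180.
SO₂: 95 lies in 64–214, so I_lo=51, I_hi=100, C_lo=64, C_hi=214.
(100−51)/(214−64) × (95−64) + 51 = 49/150 × 31 + 51 ≈ 61.13 → 61.
PM10 190.7: bracket 182.2–263.9 → index 101–150; slope 49/81.7, offset 8.5.
AQI = 101 + 49/81.7·8.5 ≈ 106.10 ⇒ 106.
PM2.5: row 0.00–38.75 (AQI 0–50). (50−0)·(4.09−0.00)/(38.75−0.00) + 0 = 50·4.09/38.75 + 0 ≈ 5.28 → 5.
Sub-indices: CO→180, SO₂→61, PM10→106, PM2.5→5. Overall AQI = max = 180; dominant pollutant is CO.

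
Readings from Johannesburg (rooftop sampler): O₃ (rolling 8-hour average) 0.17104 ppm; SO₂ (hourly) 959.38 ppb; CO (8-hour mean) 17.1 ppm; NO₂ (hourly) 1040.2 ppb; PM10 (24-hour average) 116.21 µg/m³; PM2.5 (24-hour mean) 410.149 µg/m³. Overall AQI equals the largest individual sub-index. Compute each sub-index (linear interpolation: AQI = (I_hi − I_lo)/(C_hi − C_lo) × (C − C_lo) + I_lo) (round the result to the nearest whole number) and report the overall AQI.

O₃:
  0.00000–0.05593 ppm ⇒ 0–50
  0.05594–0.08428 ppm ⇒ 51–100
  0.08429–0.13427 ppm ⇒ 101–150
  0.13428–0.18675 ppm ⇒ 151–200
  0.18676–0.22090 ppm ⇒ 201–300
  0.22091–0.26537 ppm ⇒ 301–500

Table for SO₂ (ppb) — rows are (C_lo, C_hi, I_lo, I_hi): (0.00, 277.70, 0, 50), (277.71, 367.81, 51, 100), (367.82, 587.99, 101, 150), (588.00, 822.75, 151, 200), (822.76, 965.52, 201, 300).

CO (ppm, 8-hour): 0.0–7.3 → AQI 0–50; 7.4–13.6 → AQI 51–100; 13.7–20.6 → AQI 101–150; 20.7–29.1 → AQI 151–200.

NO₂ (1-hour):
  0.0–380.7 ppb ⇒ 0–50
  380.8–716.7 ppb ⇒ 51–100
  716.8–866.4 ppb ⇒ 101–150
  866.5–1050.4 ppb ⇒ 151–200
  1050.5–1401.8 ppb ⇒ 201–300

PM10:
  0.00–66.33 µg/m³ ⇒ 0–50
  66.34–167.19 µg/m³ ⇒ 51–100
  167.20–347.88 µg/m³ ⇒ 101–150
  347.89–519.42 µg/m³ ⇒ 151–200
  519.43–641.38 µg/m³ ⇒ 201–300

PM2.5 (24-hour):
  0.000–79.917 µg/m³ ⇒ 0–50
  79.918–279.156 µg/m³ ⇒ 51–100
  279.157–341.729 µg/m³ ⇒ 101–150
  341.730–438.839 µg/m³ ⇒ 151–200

O₃: 0.17104 lies in 0.13428–0.18675, so I_lo=151, I_hi=200, C_lo=0.13428, C_hi=0.18675.
(200−151)/(0.18675−0.13428) × (0.17104−0.13428) + 151 = 49/0.05247 × 0.03676 + 151 ≈ 185.33 → 185.
SO₂: row 822.76–965.52 (AQI 201–300). (300−201)·(959.38−822.76)/(965.52−822.76) + 201 = 99·136.62/142.76 + 201 ≈ 295.74 → 296.
CO 17.1: bracket 13.7–20.6 → index 101–150; slope 49/6.9, offset 3.4.
AQI = 101 + 49/6.9·3.4 ≈ 125.14 ⇒ 125.
NO₂: 1040.2 lies in 866.5–1050.4, so I_lo=151, I_hi=200, C_lo=866.5, C_hi=1050.4.
(200−151)/(1050.4−866.5) × (1040.2−866.5) + 151 = 49/183.9 × 173.7 + 151 ≈ 197.28 → 197.
PM10 116.21: bracket 66.34–167.19 → index 51–100; slope 49/100.85, offset 49.87.
AQI = 51 + 49/100.85·49.87 ≈ 75.23 ⇒ 75.
PM2.5: row 341.730–438.839 (AQI 151–200). (200−151)·(410.149−341.730)/(438.839−341.730) + 151 = 49·68.419/97.109 + 151 ≈ 185.52 → 186.
Sub-indices: O₃→185, SO₂→296, CO→125, NO₂→197, PM10→75, PM2.5→186. Overall AQI = max = 296; dominant pollutant is SO₂.
AQI 296: Very Unhealthy.

296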